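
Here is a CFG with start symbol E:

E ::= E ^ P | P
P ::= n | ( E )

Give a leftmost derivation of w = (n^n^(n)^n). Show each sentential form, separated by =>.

E => P => (E) => (E^P) => (E^P^P) => (E^P^P^P) => (P^P^P^P) => (n^P^P^P) => (n^n^P^P) => (n^n^(E)^P) => (n^n^(P)^P) => (n^n^(n)^P) => (n^n^(n)^n)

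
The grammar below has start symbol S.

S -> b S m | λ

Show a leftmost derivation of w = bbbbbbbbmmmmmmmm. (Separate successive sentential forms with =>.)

S=>bSm=>bbSmm=>bbbSmmm=>bbbbSmmmm=>bbbbbSmmmmm=>bbbbbbSmmmmmm=>bbbbbbbSmmmmmmm=>bbbbbbbbSmmmmmmmm=>bbbbbbbbmmmmmmmm

S => bSm   [S -> b S m]
bSm => bbSmm   [S -> b S m]
bbSmm => bbbSmmm   [S -> b S m]
bbbSmmm => bbbbSmmmm   [S -> b S m]
bbbbSmmmm => bbbbbSmmmmm   [S -> b S m]
bbbbbSmmmmm => bbbbbbSmmmmmm   [S -> b S m]
bbbbbbSmmmmmm => bbbbbbbSmmmmmmm   [S -> b S m]
bbbbbbbSmmmmmmm => bbbbbbbbSmmmmmmmm   [S -> b S m]
bbbbbbbbSmmmmmmmm => bbbbbbbbmmmmmmmm   [S -> λ]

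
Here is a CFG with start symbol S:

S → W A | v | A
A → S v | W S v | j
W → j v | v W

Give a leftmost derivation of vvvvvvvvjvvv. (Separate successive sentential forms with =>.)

S => A => WSv => vWSv => vvWSv => vvvWSv => vvvvWSv => vvvvvWSv => vvvvvvWSv => vvvvvvvWSv => vvvvvvvvWSv => vvvvvvvvjvSv => vvvvvvvvjvvv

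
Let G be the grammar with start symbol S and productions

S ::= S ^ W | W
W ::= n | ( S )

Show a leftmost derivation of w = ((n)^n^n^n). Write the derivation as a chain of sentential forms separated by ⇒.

S ⇒ W ⇒ (S) ⇒ (S^W) ⇒ (S^W^W) ⇒ (S^W^W^W) ⇒ (W^W^W^W) ⇒ ((S)^W^W^W) ⇒ ((W)^W^W^W) ⇒ ((n)^W^W^W) ⇒ ((n)^n^W^W) ⇒ ((n)^n^n^W) ⇒ ((n)^n^n^n)

S ⇒ W   [S ::= W]
W ⇒ (S)   [W ::= ( S )]
(S) ⇒ (S^W)   [S ::= S ^ W]
(S^W) ⇒ (S^W^W)   [S ::= S ^ W]
(S^W^W) ⇒ (S^W^W^W)   [S ::= S ^ W]
(S^W^W^W) ⇒ (W^W^W^W)   [S ::= W]
(W^W^W^W) ⇒ ((S)^W^W^W)   [W ::= ( S )]
((S)^W^W^W) ⇒ ((W)^W^W^W)   [S ::= W]
((W)^W^W^W) ⇒ ((n)^W^W^W)   [W ::= n]
((n)^W^W^W) ⇒ ((n)^n^W^W)   [W ::= n]
((n)^n^W^W) ⇒ ((n)^n^n^W)   [W ::= n]
((n)^n^n^W) ⇒ ((n)^n^n^n)   [W ::= n]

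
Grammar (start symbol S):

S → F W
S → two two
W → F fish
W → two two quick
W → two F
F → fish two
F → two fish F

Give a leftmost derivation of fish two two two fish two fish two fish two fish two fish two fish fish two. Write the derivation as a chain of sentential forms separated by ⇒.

S ⇒ F W ⇒ fish two W ⇒ fish two two F ⇒ fish two two two fish F ⇒ fish two two two fish two fish F ⇒ fish two two two fish two fish two fish F ⇒ fish two two two fish two fish two fish two fish F ⇒ fish two two two fish two fish two fish two fish two fish F ⇒ fish two two two fish two fish two fish two fish two fish two fish F ⇒ fish two two two fish two fish two fish two fish two fish two fish fish two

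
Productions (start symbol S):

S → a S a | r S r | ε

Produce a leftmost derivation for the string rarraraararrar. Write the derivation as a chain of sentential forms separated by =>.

S => rSr => raSar => rarSrar => rarrSrrar => rarraSarrar => rarrarSrarrar => rarraraSararrar => rarraraararrar

S => rSr   [S → r S r]
rSr => raSar   [S → a S a]
raSar => rarSrar   [S → r S r]
rarSrar => rarrSrrar   [S → r S r]
rarrSrrar => rarraSarrar   [S → a S a]
rarraSarrar => rarrarSrarrar   [S → r S r]
rarrarSrarrar => rarraraSararrar   [S → a S a]
rarraraSararrar => rarraraararrar   [S → ε]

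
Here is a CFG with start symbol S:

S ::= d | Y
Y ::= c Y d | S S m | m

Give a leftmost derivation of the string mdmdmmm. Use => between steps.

S => Y   [S ::= Y]
Y => SSm   [Y ::= S S m]
SSm => YSm   [S ::= Y]
YSm => mSm   [Y ::= m]
mSm => mYm   [S ::= Y]
mYm => mSSmm   [Y ::= S S m]
mSSmm => mdSmm   [S ::= d]
mdSmm => mdYmm   [S ::= Y]
mdYmm => mdSSmmm   [Y ::= S S m]
mdSSmmm => mdYSmmm   [S ::= Y]
mdYSmmm => mdmSmmm   [Y ::= m]
mdmSmmm => mdmdmmm   [S ::= d]

S => Y => SSm => YSm => mSm => mYm => mSSmm => mdSmm => mdYmm => mdSSmmm => mdYSmmm => mdmSmmm => mdmdmmm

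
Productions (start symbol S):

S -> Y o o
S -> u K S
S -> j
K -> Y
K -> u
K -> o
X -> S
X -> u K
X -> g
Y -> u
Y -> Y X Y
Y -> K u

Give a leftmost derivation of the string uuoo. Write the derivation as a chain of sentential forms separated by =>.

S => Yoo => Kuoo => uuoo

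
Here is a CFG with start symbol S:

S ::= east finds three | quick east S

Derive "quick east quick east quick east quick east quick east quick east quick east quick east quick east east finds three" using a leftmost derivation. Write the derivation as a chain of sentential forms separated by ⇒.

S ⇒ quick east S ⇒ quick east quick east S ⇒ quick east quick east quick east S ⇒ quick east quick east quick east quick east S ⇒ quick east quick east quick east quick east quick east S ⇒ quick east quick east quick east quick east quick east quick east S ⇒ quick east quick east quick east quick east quick east quick east quick east S ⇒ quick east quick east quick east quick east quick east quick east quick east quick east S ⇒ quick east quick east quick east quick east quick east quick east quick east quick east quick east S ⇒ quick east quick east quick east quick east quick east quick east quick east quick east quick east east finds three

S ⇒ quick east S   [S ::= quick east S]
quick east S ⇒ quick east quick east S   [S ::= quick east S]
quick east quick east S ⇒ quick east quick east quick east S   [S ::= quick east S]
quick east quick east quick east S ⇒ quick east quick east quick east quick east S   [S ::= quick east S]
quick east quick east quick east quick east S ⇒ quick east quick east quick east quick east quick east S   [S ::= quick east S]
quick east quick east quick east quick east quick east S ⇒ quick east quick east quick east quick east quick east quick east S   [S ::= quick east S]
quick east quick east quick east quick east quick east quick east S ⇒ quick east quick east quick east quick east quick east quick east quick east S   [S ::= quick east S]
quick east quick east quick east quick east quick east quick east quick east S ⇒ quick east quick east quick east quick east quick east quick east quick east quick east S   [S ::= quick east S]
quick east quick east quick east quick east quick east quick east quick east quick east S ⇒ quick east quick east quick east quick east quick east quick east quick east quick east quick east S   [S ::= quick east S]
quick east quick east quick east quick east quick east quick east quick east quick east quick east S ⇒ quick east quick east quick east quick east quick east quick east quick east quick east quick east east finds three   [S ::= east finds three]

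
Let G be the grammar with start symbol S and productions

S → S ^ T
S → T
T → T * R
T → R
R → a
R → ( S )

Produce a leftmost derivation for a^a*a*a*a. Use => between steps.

S => S^T => T^T => R^T => a^T => a^T*R => a^T*R*R => a^T*R*R*R => a^R*R*R*R => a^a*R*R*R => a^a*a*R*R => a^a*a*a*R => a^a*a*a*a

S => S^T   [S → S ^ T]
S^T => T^T   [S → T]
T^T => R^T   [T → R]
R^T => a^T   [R → a]
a^T => a^T*R   [T → T * R]
a^T*R => a^T*R*R   [T → T * R]
a^T*R*R => a^T*R*R*R   [T → T * R]
a^T*R*R*R => a^R*R*R*R   [T → R]
a^R*R*R*R => a^a*R*R*R   [R → a]
a^a*R*R*R => a^a*a*R*R   [R → a]
a^a*a*R*R => a^a*a*a*R   [R → a]
a^a*a*a*R => a^a*a*a*a   [R → a]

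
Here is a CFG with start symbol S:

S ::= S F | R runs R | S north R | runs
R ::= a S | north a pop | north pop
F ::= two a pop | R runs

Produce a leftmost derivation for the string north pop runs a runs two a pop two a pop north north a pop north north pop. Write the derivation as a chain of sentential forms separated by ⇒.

S ⇒ S north R ⇒ R runs R north R ⇒ north pop runs R north R ⇒ north pop runs a S north R ⇒ north pop runs a S north R north R ⇒ north pop runs a S F north R north R ⇒ north pop runs a S F F north R north R ⇒ north pop runs a runs F F north R north R ⇒ north pop runs a runs two a pop F north R north R ⇒ north pop runs a runs two a pop two a pop north R north R ⇒ north pop runs a runs two a pop two a pop north north a pop north R ⇒ north pop runs a runs two a pop two a pop north north a pop north north pop

S ⇒ S north R   [S ::= S north R]
S north R ⇒ R runs R north R   [S ::= R runs R]
R runs R north R ⇒ north pop runs R north R   [R ::= north pop]
north pop runs R north R ⇒ north pop runs a S north R   [R ::= a S]
north pop runs a S north R ⇒ north pop runs a S north R north R   [S ::= S north R]
north pop runs a S north R north R ⇒ north pop runs a S F north R north R   [S ::= S F]
north pop runs a S F north R north R ⇒ north pop runs a S F F north R north R   [S ::= S F]
north pop runs a S F F north R north R ⇒ north pop runs a runs F F north R north R   [S ::= runs]
north pop runs a runs F F north R north R ⇒ north pop runs a runs two a pop F north R north R   [F ::= two a pop]
north pop runs a runs two a pop F north R north R ⇒ north pop runs a runs two a pop two a pop north R north R   [F ::= two a pop]
north pop runs a runs two a pop two a pop north R north R ⇒ north pop runs a runs two a pop two a pop north north a pop north R   [R ::= north a pop]
north pop runs a runs two a pop two a pop north north a pop north R ⇒ north pop runs a runs two a pop two a pop north north a pop north north pop   [R ::= north pop]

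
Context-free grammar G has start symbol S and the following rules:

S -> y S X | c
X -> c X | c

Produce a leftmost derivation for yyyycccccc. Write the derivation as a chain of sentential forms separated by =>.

S => ySX   [S -> y S X]
ySX => yySXX   [S -> y S X]
yySXX => yyySXXX   [S -> y S X]
yyySXXX => yyyySXXXX   [S -> y S X]
yyyySXXXX => yyyycXXXX   [S -> c]
yyyycXXXX => yyyyccXXXX   [X -> c X]
yyyyccXXXX => yyyycccXXX   [X -> c]
yyyycccXXX => yyyyccccXX   [X -> c]
yyyyccccXX => yyyycccccX   [X -> c]
yyyycccccX => yyyycccccc   [X -> c]

S => ySX => yySXX => yyySXXX => yyyySXXXX => yyyycXXXX => yyyyccXXXX => yyyycccXXX => yyyyccccXX => yyyycccccX => yyyycccccc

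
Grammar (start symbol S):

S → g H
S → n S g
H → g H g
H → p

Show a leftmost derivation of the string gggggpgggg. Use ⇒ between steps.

S ⇒ gH   [S → g H]
gH ⇒ ggHg   [H → g H g]
ggHg ⇒ gggHgg   [H → g H g]
gggHgg ⇒ ggggHggg   [H → g H g]
ggggHggg ⇒ gggggHgggg   [H → g H g]
gggggHgggg ⇒ gggggpgggg   [H → p]

S⇒gH⇒ggHg⇒gggHgg⇒ggggHggg⇒gggggHgggg⇒gggggpgggg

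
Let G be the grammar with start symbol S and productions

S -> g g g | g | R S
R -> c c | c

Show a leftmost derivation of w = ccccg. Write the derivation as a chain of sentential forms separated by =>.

S => RS => ccS => ccRS => ccccS => ccccg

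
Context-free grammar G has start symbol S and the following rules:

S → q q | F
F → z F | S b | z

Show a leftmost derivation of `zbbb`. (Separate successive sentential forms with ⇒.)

S ⇒ F ⇒ Sb ⇒ Fb ⇒ Sbb ⇒ Fbb ⇒ Sbbb ⇒ Fbbb ⇒ zbbb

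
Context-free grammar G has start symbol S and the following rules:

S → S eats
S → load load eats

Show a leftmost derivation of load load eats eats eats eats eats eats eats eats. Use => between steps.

S => S eats => S eats eats => S eats eats eats => S eats eats eats eats => S eats eats eats eats eats => S eats eats eats eats eats eats => S eats eats eats eats eats eats eats => load load eats eats eats eats eats eats eats eats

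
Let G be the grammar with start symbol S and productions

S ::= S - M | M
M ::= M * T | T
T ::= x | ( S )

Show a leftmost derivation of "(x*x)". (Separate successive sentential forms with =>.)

S=>M=>T=>(S)=>(M)=>(M*T)=>(T*T)=>(x*T)=>(x*x)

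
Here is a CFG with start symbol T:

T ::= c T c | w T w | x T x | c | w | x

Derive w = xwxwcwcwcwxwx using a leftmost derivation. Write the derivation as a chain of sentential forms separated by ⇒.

T ⇒ xTx   [T ::= x T x]
xTx ⇒ xwTwx   [T ::= w T w]
xwTwx ⇒ xwxTxwx   [T ::= x T x]
xwxTxwx ⇒ xwxwTwxwx   [T ::= w T w]
xwxwTwxwx ⇒ xwxwcTcwxwx   [T ::= c T c]
xwxwcTcwxwx ⇒ xwxwcwTwcwxwx   [T ::= w T w]
xwxwcwTwcwxwx ⇒ xwxwcwcwcwxwx   [T ::= c]

T⇒xTx⇒xwTwx⇒xwxTxwx⇒xwxwTwxwx⇒xwxwcTcwxwx⇒xwxwcwTwcwxwx⇒xwxwcwcwcwxwx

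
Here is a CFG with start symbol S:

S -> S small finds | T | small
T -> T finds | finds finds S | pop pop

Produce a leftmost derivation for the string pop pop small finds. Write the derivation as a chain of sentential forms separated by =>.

S => S small finds => T small finds => pop pop small finds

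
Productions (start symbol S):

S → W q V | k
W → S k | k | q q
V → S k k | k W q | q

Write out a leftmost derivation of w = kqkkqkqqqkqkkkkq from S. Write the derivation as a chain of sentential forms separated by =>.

S => WqV => kqV => kqkWq => kqkSkq => kqkWqVkq => kqkSkqVkq => kqkWqVkqVkq => kqkkqVkqVkq => kqkkqkWqkqVkq => kqkkqkqqqkqVkq => kqkkqkqqqkqSkkkq => kqkkqkqqqkqkkkkq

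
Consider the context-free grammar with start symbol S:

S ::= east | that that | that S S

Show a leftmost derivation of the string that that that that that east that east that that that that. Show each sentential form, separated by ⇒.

S ⇒ that S S ⇒ that that S S S ⇒ that that that S S S S ⇒ that that that that that S S S ⇒ that that that that that east S S ⇒ that that that that that east that S S S ⇒ that that that that that east that east S S ⇒ that that that that that east that east that that S ⇒ that that that that that east that east that that that that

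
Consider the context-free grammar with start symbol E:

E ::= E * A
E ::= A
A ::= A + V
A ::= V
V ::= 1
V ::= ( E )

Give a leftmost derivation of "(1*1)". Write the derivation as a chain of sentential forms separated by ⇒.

E ⇒ A   [E ::= A]
A ⇒ V   [A ::= V]
V ⇒ (E)   [V ::= ( E )]
(E) ⇒ (E*A)   [E ::= E * A]
(E*A) ⇒ (A*A)   [E ::= A]
(A*A) ⇒ (V*A)   [A ::= V]
(V*A) ⇒ (1*A)   [V ::= 1]
(1*A) ⇒ (1*V)   [A ::= V]
(1*V) ⇒ (1*1)   [V ::= 1]

E ⇒ A ⇒ V ⇒ (E) ⇒ (E*A) ⇒ (A*A) ⇒ (V*A) ⇒ (1*A) ⇒ (1*V) ⇒ (1*1)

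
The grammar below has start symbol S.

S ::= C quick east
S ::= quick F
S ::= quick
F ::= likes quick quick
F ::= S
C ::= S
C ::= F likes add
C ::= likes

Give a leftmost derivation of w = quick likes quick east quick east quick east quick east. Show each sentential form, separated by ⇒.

S ⇒ C quick east   [S ::= C quick east]
C quick east ⇒ S quick east   [C ::= S]
S quick east ⇒ quick F quick east   [S ::= quick F]
quick F quick east ⇒ quick S quick east   [F ::= S]
quick S quick east ⇒ quick C quick east quick east   [S ::= C quick east]
quick C quick east quick east ⇒ quick S quick east quick east   [C ::= S]
quick S quick east quick east ⇒ quick C quick east quick east quick east   [S ::= C quick east]
quick C quick east quick east quick east ⇒ quick S quick east quick east quick east   [C ::= S]
quick S quick east quick east quick east ⇒ quick C quick east quick east quick east quick east   [S ::= C quick east]
quick C quick east quick east quick east quick east ⇒ quick likes quick east quick east quick east quick east   [C ::= likes]

S ⇒ C quick east ⇒ S quick east ⇒ quick F quick east ⇒ quick S quick east ⇒ quick C quick east quick east ⇒ quick S quick east quick east ⇒ quick C quick east quick east quick east ⇒ quick S quick east quick east quick east ⇒ quick C quick east quick east quick east quick east ⇒ quick likes quick east quick east quick east quick east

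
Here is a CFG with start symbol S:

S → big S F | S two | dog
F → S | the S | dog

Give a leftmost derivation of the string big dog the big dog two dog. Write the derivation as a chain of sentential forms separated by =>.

S => big S F   [S → big S F]
big S F => big dog F   [S → dog]
big dog F => big dog the S   [F → the S]
big dog the S => big dog the big S F   [S → big S F]
big dog the big S F => big dog the big S two F   [S → S two]
big dog the big S two F => big dog the big dog two F   [S → dog]
big dog the big dog two F => big dog the big dog two dog   [F → dog]

S => big S F => big dog F => big dog the S => big dog the big S F => big dog the big S two F => big dog the big dog two F => big dog the big dog two dog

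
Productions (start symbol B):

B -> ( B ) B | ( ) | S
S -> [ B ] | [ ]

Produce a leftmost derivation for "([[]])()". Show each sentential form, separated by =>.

B=>(B)B=>(S)B=>([B])B=>([S])B=>([[]])B=>([[]])()

B => (B)B   [B -> ( B ) B]
(B)B => (S)B   [B -> S]
(S)B => ([B])B   [S -> [ B ]]
([B])B => ([S])B   [B -> S]
([S])B => ([[]])B   [S -> [ ]]
([[]])B => ([[]])()   [B -> ( )]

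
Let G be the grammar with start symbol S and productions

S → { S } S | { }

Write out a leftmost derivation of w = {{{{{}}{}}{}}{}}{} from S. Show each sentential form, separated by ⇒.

S ⇒ {S}S   [S → { S } S]
{S}S ⇒ {{S}S}S   [S → { S } S]
{{S}S}S ⇒ {{{S}S}S}S   [S → { S } S]
{{{S}S}S}S ⇒ {{{{S}S}S}S}S   [S → { S } S]
{{{{S}S}S}S}S ⇒ {{{{{}}S}S}S}S   [S → { }]
{{{{{}}S}S}S}S ⇒ {{{{{}}{}}S}S}S   [S → { }]
{{{{{}}{}}S}S}S ⇒ {{{{{}}{}}{}}S}S   [S → { }]
{{{{{}}{}}{}}S}S ⇒ {{{{{}}{}}{}}{}}S   [S → { }]
{{{{{}}{}}{}}{}}S ⇒ {{{{{}}{}}{}}{}}{}   [S → { }]

S ⇒ {S}S ⇒ {{S}S}S ⇒ {{{S}S}S}S ⇒ {{{{S}S}S}S}S ⇒ {{{{{}}S}S}S}S ⇒ {{{{{}}{}}S}S}S ⇒ {{{{{}}{}}{}}S}S ⇒ {{{{{}}{}}{}}{}}S ⇒ {{{{{}}{}}{}}{}}{}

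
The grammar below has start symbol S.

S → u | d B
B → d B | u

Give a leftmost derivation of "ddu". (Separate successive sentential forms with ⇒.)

S ⇒ dB   [S → d B]
dB ⇒ ddB   [B → d B]
ddB ⇒ ddu   [B → u]

S ⇒ dB ⇒ ddB ⇒ ddu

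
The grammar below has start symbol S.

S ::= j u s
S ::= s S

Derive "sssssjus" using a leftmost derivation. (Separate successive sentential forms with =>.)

S=>sS=>ssS=>sssS=>ssssS=>sssssS=>sssssjus

S => sS   [S ::= s S]
sS => ssS   [S ::= s S]
ssS => sssS   [S ::= s S]
sssS => ssssS   [S ::= s S]
ssssS => sssssS   [S ::= s S]
sssssS => sssssjus   [S ::= j u s]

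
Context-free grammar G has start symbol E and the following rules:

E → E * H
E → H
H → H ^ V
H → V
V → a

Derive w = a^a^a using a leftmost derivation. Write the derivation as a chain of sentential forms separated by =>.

E => H => H^V => H^V^V => V^V^V => a^V^V => a^a^V => a^a^a

E => H   [E → H]
H => H^V   [H → H ^ V]
H^V => H^V^V   [H → H ^ V]
H^V^V => V^V^V   [H → V]
V^V^V => a^V^V   [V → a]
a^V^V => a^a^V   [V → a]
a^a^V => a^a^a   [V → a]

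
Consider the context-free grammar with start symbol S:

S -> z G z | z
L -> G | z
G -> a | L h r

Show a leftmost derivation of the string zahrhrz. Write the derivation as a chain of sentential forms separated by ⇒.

S ⇒ zGz   [S -> z G z]
zGz ⇒ zLhrz   [G -> L h r]
zLhrz ⇒ zGhrz   [L -> G]
zGhrz ⇒ zLhrhrz   [G -> L h r]
zLhrhrz ⇒ zGhrhrz   [L -> G]
zGhrhrz ⇒ zahrhrz   [G -> a]

S ⇒ zGz ⇒ zLhrz ⇒ zGhrz ⇒ zLhrhrz ⇒ zGhrhrz ⇒ zahrhrz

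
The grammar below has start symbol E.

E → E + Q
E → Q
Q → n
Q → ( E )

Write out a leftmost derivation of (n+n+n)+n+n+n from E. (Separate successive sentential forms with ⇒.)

E ⇒ E+Q   [E → E + Q]
E+Q ⇒ E+Q+Q   [E → E + Q]
E+Q+Q ⇒ E+Q+Q+Q   [E → E + Q]
E+Q+Q+Q ⇒ Q+Q+Q+Q   [E → Q]
Q+Q+Q+Q ⇒ (E)+Q+Q+Q   [Q → ( E )]
(E)+Q+Q+Q ⇒ (E+Q)+Q+Q+Q   [E → E + Q]
(E+Q)+Q+Q+Q ⇒ (E+Q+Q)+Q+Q+Q   [E → E + Q]
(E+Q+Q)+Q+Q+Q ⇒ (Q+Q+Q)+Q+Q+Q   [E → Q]
(Q+Q+Q)+Q+Q+Q ⇒ (n+Q+Q)+Q+Q+Q   [Q → n]
(n+Q+Q)+Q+Q+Q ⇒ (n+n+Q)+Q+Q+Q   [Q → n]
(n+n+Q)+Q+Q+Q ⇒ (n+n+n)+Q+Q+Q   [Q → n]
(n+n+n)+Q+Q+Q ⇒ (n+n+n)+n+Q+Q   [Q → n]
(n+n+n)+n+Q+Q ⇒ (n+n+n)+n+n+Q   [Q → n]
(n+n+n)+n+n+Q ⇒ (n+n+n)+n+n+n   [Q → n]

E⇒E+Q⇒E+Q+Q⇒E+Q+Q+Q⇒Q+Q+Q+Q⇒(E)+Q+Q+Q⇒(E+Q)+Q+Q+Q⇒(E+Q+Q)+Q+Q+Q⇒(Q+Q+Q)+Q+Q+Q⇒(n+Q+Q)+Q+Q+Q⇒(n+n+Q)+Q+Q+Q⇒(n+n+n)+Q+Q+Q⇒(n+n+n)+n+Q+Q⇒(n+n+n)+n+n+Q⇒(n+n+n)+n+n+n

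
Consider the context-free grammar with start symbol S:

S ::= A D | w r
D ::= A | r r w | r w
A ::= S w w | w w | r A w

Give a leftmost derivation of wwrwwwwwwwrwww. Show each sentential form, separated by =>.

S => AD => SwwD => ADwwD => wwDwwD => wwAwwD => wwrAwwwD => wwrwwwwwD => wwrwwwwwA => wwrwwwwwSww => wwrwwwwwADww => wwrwwwwwwwDww => wwrwwwwwwwrwww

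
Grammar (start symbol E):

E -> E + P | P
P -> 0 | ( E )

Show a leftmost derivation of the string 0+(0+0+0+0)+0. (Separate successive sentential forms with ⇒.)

E ⇒ E+P ⇒ E+P+P ⇒ P+P+P ⇒ 0+P+P ⇒ 0+(E)+P ⇒ 0+(E+P)+P ⇒ 0+(E+P+P)+P ⇒ 0+(E+P+P+P)+P ⇒ 0+(P+P+P+P)+P ⇒ 0+(0+P+P+P)+P ⇒ 0+(0+0+P+P)+P ⇒ 0+(0+0+0+P)+P ⇒ 0+(0+0+0+0)+P ⇒ 0+(0+0+0+0)+0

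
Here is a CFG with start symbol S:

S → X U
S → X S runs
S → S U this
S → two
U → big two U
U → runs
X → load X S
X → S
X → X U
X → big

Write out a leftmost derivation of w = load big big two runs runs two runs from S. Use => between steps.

S => X S runs   [S → X S runs]
X S runs => X U S runs   [X → X U]
X U S runs => load X S U S runs   [X → load X S]
load X S U S runs => load big S U S runs   [X → big]
load big S U S runs => load big X S runs U S runs   [S → X S runs]
load big X S runs U S runs => load big big S runs U S runs   [X → big]
load big big S runs U S runs => load big big two runs U S runs   [S → two]
load big big two runs U S runs => load big big two runs runs S runs   [U → runs]
load big big two runs runs S runs => load big big two runs runs two runs   [S → two]

S => X S runs => X U S runs => load X S U S runs => load big S U S runs => load big X S runs U S runs => load big big S runs U S runs => load big big two runs U S runs => load big big two runs runs S runs => load big big two runs runs two runs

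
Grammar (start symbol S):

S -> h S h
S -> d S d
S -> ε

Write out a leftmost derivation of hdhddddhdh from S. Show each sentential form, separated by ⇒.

S ⇒ hSh ⇒ hdSdh ⇒ hdhShdh ⇒ hdhdSdhdh ⇒ hdhddSddhdh ⇒ hdhddddhdh

S ⇒ hSh   [S -> h S h]
hSh ⇒ hdSdh   [S -> d S d]
hdSdh ⇒ hdhShdh   [S -> h S h]
hdhShdh ⇒ hdhdSdhdh   [S -> d S d]
hdhdSdhdh ⇒ hdhddSddhdh   [S -> d S d]
hdhddSddhdh ⇒ hdhddddhdh   [S -> ε]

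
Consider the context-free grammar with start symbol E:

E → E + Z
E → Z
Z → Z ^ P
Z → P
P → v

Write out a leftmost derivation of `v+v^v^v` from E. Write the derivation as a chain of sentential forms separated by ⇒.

E ⇒ E+Z ⇒ Z+Z ⇒ P+Z ⇒ v+Z ⇒ v+Z^P ⇒ v+Z^P^P ⇒ v+P^P^P ⇒ v+v^P^P ⇒ v+v^v^P ⇒ v+v^v^v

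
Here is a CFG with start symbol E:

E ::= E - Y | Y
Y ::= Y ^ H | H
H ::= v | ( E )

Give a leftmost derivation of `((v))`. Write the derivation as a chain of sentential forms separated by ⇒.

E ⇒ Y ⇒ H ⇒ (E) ⇒ (Y) ⇒ (H) ⇒ ((E)) ⇒ ((Y)) ⇒ ((H)) ⇒ ((v))

E ⇒ Y   [E ::= Y]
Y ⇒ H   [Y ::= H]
H ⇒ (E)   [H ::= ( E )]
(E) ⇒ (Y)   [E ::= Y]
(Y) ⇒ (H)   [Y ::= H]
(H) ⇒ ((E))   [H ::= ( E )]
((E)) ⇒ ((Y))   [E ::= Y]
((Y)) ⇒ ((H))   [Y ::= H]
((H)) ⇒ ((v))   [H ::= v]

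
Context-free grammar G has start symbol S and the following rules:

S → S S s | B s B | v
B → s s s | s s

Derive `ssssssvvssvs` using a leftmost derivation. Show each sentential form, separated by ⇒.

S ⇒ SSs ⇒ SSsSs ⇒ BsBSsSs ⇒ ssssBSsSs ⇒ ssssssSsSs ⇒ ssssssSSssSs ⇒ ssssssvSssSs ⇒ ssssssvvssSs ⇒ ssssssvvssvs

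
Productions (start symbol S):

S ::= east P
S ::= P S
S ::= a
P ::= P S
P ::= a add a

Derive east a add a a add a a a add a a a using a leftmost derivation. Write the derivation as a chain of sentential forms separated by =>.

S => east P => east P S => east P S S => east a add a S S => east a add a P S S => east a add a P S S S => east a add a a add a S S S => east a add a a add a a S S => east a add a a add a a P S S => east a add a a add a a a add a S S => east a add a a add a a a add a a S => east a add a a add a a a add a a a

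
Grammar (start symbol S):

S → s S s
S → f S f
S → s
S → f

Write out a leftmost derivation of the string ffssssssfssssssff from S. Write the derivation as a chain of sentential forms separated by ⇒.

S⇒fSf⇒ffSff⇒ffsSsff⇒ffssSssff⇒ffsssSsssff⇒ffssssSssssff⇒ffsssssSsssssff⇒ffssssssSssssssff⇒ffssssssfssssssff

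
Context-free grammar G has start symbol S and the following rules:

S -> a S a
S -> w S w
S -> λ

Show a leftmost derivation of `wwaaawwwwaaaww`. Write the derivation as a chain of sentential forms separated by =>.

S => wSw   [S -> w S w]
wSw => wwSww   [S -> w S w]
wwSww => wwaSaww   [S -> a S a]
wwaSaww => wwaaSaaww   [S -> a S a]
wwaaSaaww => wwaaaSaaaww   [S -> a S a]
wwaaaSaaaww => wwaaawSwaaaww   [S -> w S w]
wwaaawSwaaaww => wwaaawwSwwaaaww   [S -> w S w]
wwaaawwSwwaaaww => wwaaawwwwaaaww   [S -> λ]

S=>wSw=>wwSww=>wwaSaww=>wwaaSaaww=>wwaaaSaaaww=>wwaaawSwaaaww=>wwaaawwSwwaaaww=>wwaaawwwwaaaww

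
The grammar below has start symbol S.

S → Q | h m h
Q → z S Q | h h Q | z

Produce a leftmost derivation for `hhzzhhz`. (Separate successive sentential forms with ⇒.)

S ⇒ Q ⇒ hhQ ⇒ hhzSQ ⇒ hhzQQ ⇒ hhzzQ ⇒ hhzzhhQ ⇒ hhzzhhz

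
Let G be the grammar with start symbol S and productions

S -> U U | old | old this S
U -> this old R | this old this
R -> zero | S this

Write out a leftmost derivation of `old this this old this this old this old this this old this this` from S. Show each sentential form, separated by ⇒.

S ⇒ old this S   [S -> old this S]
old this S ⇒ old this U U   [S -> U U]
old this U U ⇒ old this this old this U   [U -> this old this]
old this this old this U ⇒ old this this old this this old R   [U -> this old R]
old this this old this this old R ⇒ old this this old this this old S this   [R -> S this]
old this this old this this old S this ⇒ old this this old this this old U U this   [S -> U U]
old this this old this this old U U this ⇒ old this this old this this old this old this U this   [U -> this old this]
old this this old this this old this old this U this ⇒ old this this old this this old this old this this old this this   [U -> this old this]

S ⇒ old this S ⇒ old this U U ⇒ old this this old this U ⇒ old this this old this this old R ⇒ old this this old this this old S this ⇒ old this this old this this old U U this ⇒ old this this old this this old this old this U this ⇒ old this this old this this old this old this this old this this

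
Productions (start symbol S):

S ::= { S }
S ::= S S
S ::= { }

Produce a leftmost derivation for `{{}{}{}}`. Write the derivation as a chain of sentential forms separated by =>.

S => {S}   [S ::= { S }]
{S} => {SS}   [S ::= S S]
{SS} => {SSS}   [S ::= S S]
{SSS} => {{}SS}   [S ::= { }]
{{}SS} => {{}{}S}   [S ::= { }]
{{}{}S} => {{}{}{}}   [S ::= { }]

S => {S} => {SS} => {SSS} => {{}SS} => {{}{}S} => {{}{}{}}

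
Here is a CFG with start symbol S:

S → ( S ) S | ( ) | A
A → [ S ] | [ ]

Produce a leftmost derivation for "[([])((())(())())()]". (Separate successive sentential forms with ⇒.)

S ⇒ A   [S → A]
A ⇒ [S]   [A → [ S ]]
[S] ⇒ [(S)S]   [S → ( S ) S]
[(S)S] ⇒ [(A)S]   [S → A]
[(A)S] ⇒ [([])S]   [A → [ ]]
[([])S] ⇒ [([])(S)S]   [S → ( S ) S]
[([])(S)S] ⇒ [([])((S)S)S]   [S → ( S ) S]
[([])((S)S)S] ⇒ [([])((())S)S]   [S → ( )]
[([])((())S)S] ⇒ [([])((())(S)S)S]   [S → ( S ) S]
[([])((())(S)S)S] ⇒ [([])((())(())S)S]   [S → ( )]
[([])((())(())S)S] ⇒ [([])((())(())())S]   [S → ( )]
[([])((())(())())S] ⇒ [([])((())(())())()]   [S → ( )]

S ⇒ A ⇒ [S] ⇒ [(S)S] ⇒ [(A)S] ⇒ [([])S] ⇒ [([])(S)S] ⇒ [([])((S)S)S] ⇒ [([])((())S)S] ⇒ [([])((())(S)S)S] ⇒ [([])((())(())S)S] ⇒ [([])((())(())())S] ⇒ [([])((())(())())()]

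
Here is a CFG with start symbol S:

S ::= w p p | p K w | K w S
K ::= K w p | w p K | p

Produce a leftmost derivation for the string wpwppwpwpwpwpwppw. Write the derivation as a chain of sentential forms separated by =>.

S => KwS => KwpwS => wpKwpwS => wpKwpwpwS => wpwpKwpwpwS => wpwpKwpwpwpwS => wpwpKwpwpwpwpwS => wpwppwpwpwpwpwS => wpwppwpwpwpwpwpKw => wpwppwpwpwpwpwppw

S => KwS   [S ::= K w S]
KwS => KwpwS   [K ::= K w p]
KwpwS => wpKwpwS   [K ::= w p K]
wpKwpwS => wpKwpwpwS   [K ::= K w p]
wpKwpwpwS => wpwpKwpwpwS   [K ::= w p K]
wpwpKwpwpwS => wpwpKwpwpwpwS   [K ::= K w p]
wpwpKwpwpwpwS => wpwpKwpwpwpwpwS   [K ::= K w p]
wpwpKwpwpwpwpwS => wpwppwpwpwpwpwS   [K ::= p]
wpwppwpwpwpwpwS => wpwppwpwpwpwpwpKw   [S ::= p K w]
wpwppwpwpwpwpwpKw => wpwppwpwpwpwpwppw   [K ::= p]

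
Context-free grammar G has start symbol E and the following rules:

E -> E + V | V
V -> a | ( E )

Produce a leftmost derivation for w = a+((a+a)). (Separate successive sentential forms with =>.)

E=>E+V=>V+V=>a+V=>a+(E)=>a+(V)=>a+((E))=>a+((E+V))=>a+((V+V))=>a+((a+V))=>a+((a+a))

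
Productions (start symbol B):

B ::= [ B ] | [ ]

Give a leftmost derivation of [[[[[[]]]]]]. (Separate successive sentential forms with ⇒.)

B ⇒ [B]   [B ::= [ B ]]
[B] ⇒ [[B]]   [B ::= [ B ]]
[[B]] ⇒ [[[B]]]   [B ::= [ B ]]
[[[B]]] ⇒ [[[[B]]]]   [B ::= [ B ]]
[[[[B]]]] ⇒ [[[[[B]]]]]   [B ::= [ B ]]
[[[[[B]]]]] ⇒ [[[[[[]]]]]]   [B ::= [ ]]

B ⇒ [B] ⇒ [[B]] ⇒ [[[B]]] ⇒ [[[[B]]]] ⇒ [[[[[B]]]]] ⇒ [[[[[[]]]]]]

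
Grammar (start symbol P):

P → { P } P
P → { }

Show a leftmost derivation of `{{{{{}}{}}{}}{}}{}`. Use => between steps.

P => {P}P   [P → { P } P]
{P}P => {{P}P}P   [P → { P } P]
{{P}P}P => {{{P}P}P}P   [P → { P } P]
{{{P}P}P}P => {{{{P}P}P}P}P   [P → { P } P]
{{{{P}P}P}P}P => {{{{{}}P}P}P}P   [P → { }]
{{{{{}}P}P}P}P => {{{{{}}{}}P}P}P   [P → { }]
{{{{{}}{}}P}P}P => {{{{{}}{}}{}}P}P   [P → { }]
{{{{{}}{}}{}}P}P => {{{{{}}{}}{}}{}}P   [P → { }]
{{{{{}}{}}{}}{}}P => {{{{{}}{}}{}}{}}{}   [P → { }]

P => {P}P => {{P}P}P => {{{P}P}P}P => {{{{P}P}P}P}P => {{{{{}}P}P}P}P => {{{{{}}{}}P}P}P => {{{{{}}{}}{}}P}P => {{{{{}}{}}{}}{}}P => {{{{{}}{}}{}}{}}{}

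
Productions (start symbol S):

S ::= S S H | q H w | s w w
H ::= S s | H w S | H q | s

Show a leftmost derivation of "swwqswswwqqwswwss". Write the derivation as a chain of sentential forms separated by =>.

S => SSH   [S ::= S S H]
SSH => swwSH   [S ::= s w w]
swwSH => swwSSHH   [S ::= S S H]
swwSSHH => swwqHwSHH   [S ::= q H w]
swwqHwSHH => swwqHqwSHH   [H ::= H q]
swwqHqwSHH => swwqHqqwSHH   [H ::= H q]
swwqHqqwSHH => swwqHwSqqwSHH   [H ::= H w S]
swwqHwSqqwSHH => swwqswSqqwSHH   [H ::= s]
swwqswSqqwSHH => swwqswswwqqwSHH   [S ::= s w w]
swwqswswwqqwSHH => swwqswswwqqwswwHH   [S ::= s w w]
swwqswswwqqwswwHH => swwqswswwqqwswwsH   [H ::= s]
swwqswswwqqwswwsH => swwqswswwqqwswwss   [H ::= s]

S => SSH => swwSH => swwSSHH => swwqHwSHH => swwqHqwSHH => swwqHqqwSHH => swwqHwSqqwSHH => swwqswSqqwSHH => swwqswswwqqwSHH => swwqswswwqqwswwHH => swwqswswwqqwswwsH => swwqswswwqqwswwss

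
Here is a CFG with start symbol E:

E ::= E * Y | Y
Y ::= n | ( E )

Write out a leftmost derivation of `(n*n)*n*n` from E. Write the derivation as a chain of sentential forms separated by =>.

E => E*Y   [E ::= E * Y]
E*Y => E*Y*Y   [E ::= E * Y]
E*Y*Y => Y*Y*Y   [E ::= Y]
Y*Y*Y => (E)*Y*Y   [Y ::= ( E )]
(E)*Y*Y => (E*Y)*Y*Y   [E ::= E * Y]
(E*Y)*Y*Y => (Y*Y)*Y*Y   [E ::= Y]
(Y*Y)*Y*Y => (n*Y)*Y*Y   [Y ::= n]
(n*Y)*Y*Y => (n*n)*Y*Y   [Y ::= n]
(n*n)*Y*Y => (n*n)*n*Y   [Y ::= n]
(n*n)*n*Y => (n*n)*n*n   [Y ::= n]

E => E*Y => E*Y*Y => Y*Y*Y => (E)*Y*Y => (E*Y)*Y*Y => (Y*Y)*Y*Y => (n*Y)*Y*Y => (n*n)*Y*Y => (n*n)*n*Y => (n*n)*n*n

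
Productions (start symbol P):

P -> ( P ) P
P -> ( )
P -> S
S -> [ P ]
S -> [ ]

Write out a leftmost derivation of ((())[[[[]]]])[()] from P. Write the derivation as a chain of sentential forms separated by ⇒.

P ⇒ (P)P   [P -> ( P ) P]
(P)P ⇒ ((P)P)P   [P -> ( P ) P]
((P)P)P ⇒ ((())P)P   [P -> ( )]
((())P)P ⇒ ((())S)P   [P -> S]
((())S)P ⇒ ((())[P])P   [S -> [ P ]]
((())[P])P ⇒ ((())[S])P   [P -> S]
((())[S])P ⇒ ((())[[P]])P   [S -> [ P ]]
((())[[P]])P ⇒ ((())[[S]])P   [P -> S]
((())[[S]])P ⇒ ((())[[[P]]])P   [S -> [ P ]]
((())[[[P]]])P ⇒ ((())[[[S]]])P   [P -> S]
((())[[[S]]])P ⇒ ((())[[[[]]]])P   [S -> [ ]]
((())[[[[]]]])P ⇒ ((())[[[[]]]])S   [P -> S]
((())[[[[]]]])S ⇒ ((())[[[[]]]])[P]   [S -> [ P ]]
((())[[[[]]]])[P] ⇒ ((())[[[[]]]])[()]   [P -> ( )]

P ⇒ (P)P ⇒ ((P)P)P ⇒ ((())P)P ⇒ ((())S)P ⇒ ((())[P])P ⇒ ((())[S])P ⇒ ((())[[P]])P ⇒ ((())[[S]])P ⇒ ((())[[[P]]])P ⇒ ((())[[[S]]])P ⇒ ((())[[[[]]]])P ⇒ ((())[[[[]]]])S ⇒ ((())[[[[]]]])[P] ⇒ ((())[[[[]]]])[()]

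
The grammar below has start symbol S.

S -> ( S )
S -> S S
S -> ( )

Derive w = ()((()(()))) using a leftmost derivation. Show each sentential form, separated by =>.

S => SS => ()S => ()(S) => ()((S)) => ()((SS)) => ()((()S)) => ()((()(S))) => ()((()(())))

S => SS   [S -> S S]
SS => ()S   [S -> ( )]
()S => ()(S)   [S -> ( S )]
()(S) => ()((S))   [S -> ( S )]
()((S)) => ()((SS))   [S -> S S]
()((SS)) => ()((()S))   [S -> ( )]
()((()S)) => ()((()(S)))   [S -> ( S )]
()((()(S))) => ()((()(())))   [S -> ( )]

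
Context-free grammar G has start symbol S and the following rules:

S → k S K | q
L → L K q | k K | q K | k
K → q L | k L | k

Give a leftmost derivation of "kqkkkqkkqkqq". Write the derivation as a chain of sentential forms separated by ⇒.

S⇒kSK⇒kqK⇒kqkL⇒kqkLKq⇒kqkkKKq⇒kqkkkKq⇒kqkkkqLq⇒kqkkkqLKqq⇒kqkkkqLKqKqq⇒kqkkkqkKqKqq⇒kqkkkqkkqKqq⇒kqkkkqkkqkqq

S ⇒ kSK   [S → k S K]
kSK ⇒ kqK   [S → q]
kqK ⇒ kqkL   [K → k L]
kqkL ⇒ kqkLKq   [L → L K q]
kqkLKq ⇒ kqkkKKq   [L → k K]
kqkkKKq ⇒ kqkkkKq   [K → k]
kqkkkKq ⇒ kqkkkqLq   [K → q L]
kqkkkqLq ⇒ kqkkkqLKqq   [L → L K q]
kqkkkqLKqq ⇒ kqkkkqLKqKqq   [L → L K q]
kqkkkqLKqKqq ⇒ kqkkkqkKqKqq   [L → k]
kqkkkqkKqKqq ⇒ kqkkkqkkqKqq   [K → k]
kqkkkqkkqKqq ⇒ kqkkkqkkqkqq   [K → k]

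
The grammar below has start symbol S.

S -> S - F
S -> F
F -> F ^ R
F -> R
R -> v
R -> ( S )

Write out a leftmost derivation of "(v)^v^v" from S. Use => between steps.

S => F   [S -> F]
F => F^R   [F -> F ^ R]
F^R => F^R^R   [F -> F ^ R]
F^R^R => R^R^R   [F -> R]
R^R^R => (S)^R^R   [R -> ( S )]
(S)^R^R => (F)^R^R   [S -> F]
(F)^R^R => (R)^R^R   [F -> R]
(R)^R^R => (v)^R^R   [R -> v]
(v)^R^R => (v)^v^R   [R -> v]
(v)^v^R => (v)^v^v   [R -> v]

S => F => F^R => F^R^R => R^R^R => (S)^R^R => (F)^R^R => (R)^R^R => (v)^R^R => (v)^v^R => (v)^v^v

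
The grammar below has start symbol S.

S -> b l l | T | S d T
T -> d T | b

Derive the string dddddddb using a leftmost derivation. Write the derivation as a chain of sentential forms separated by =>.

S => T => dT => ddT => dddT => ddddT => dddddT => ddddddT => dddddddT => dddddddb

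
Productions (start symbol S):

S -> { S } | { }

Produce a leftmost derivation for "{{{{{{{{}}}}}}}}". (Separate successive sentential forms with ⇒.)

S ⇒ {S}   [S -> { S }]
{S} ⇒ {{S}}   [S -> { S }]
{{S}} ⇒ {{{S}}}   [S -> { S }]
{{{S}}} ⇒ {{{{S}}}}   [S -> { S }]
{{{{S}}}} ⇒ {{{{{S}}}}}   [S -> { S }]
{{{{{S}}}}} ⇒ {{{{{{S}}}}}}   [S -> { S }]
{{{{{{S}}}}}} ⇒ {{{{{{{S}}}}}}}   [S -> { S }]
{{{{{{{S}}}}}}} ⇒ {{{{{{{{}}}}}}}}   [S -> { }]

S⇒{S}⇒{{S}}⇒{{{S}}}⇒{{{{S}}}}⇒{{{{{S}}}}}⇒{{{{{{S}}}}}}⇒{{{{{{{S}}}}}}}⇒{{{{{{{{}}}}}}}}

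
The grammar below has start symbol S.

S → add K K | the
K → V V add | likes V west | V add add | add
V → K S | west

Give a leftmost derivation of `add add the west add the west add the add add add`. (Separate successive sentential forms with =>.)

S => add K K => add V add add K => add K S add add K => add V V add S add add K => add K S V add S add add K => add V V add S V add S add add K => add K S V add S V add S add add K => add add S V add S V add S add add K => add add the V add S V add S add add K => add add the west add S V add S add add K => add add the west add the V add S add add K => add add the west add the west add S add add K => add add the west add the west add the add add K => add add the west add the west add the add add add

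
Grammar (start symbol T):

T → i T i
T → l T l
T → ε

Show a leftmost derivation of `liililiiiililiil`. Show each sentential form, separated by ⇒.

T ⇒ lTl   [T → l T l]
lTl ⇒ liTil   [T → i T i]
liTil ⇒ liiTiil   [T → i T i]
liiTiil ⇒ liilTliil   [T → l T l]
liilTliil ⇒ liiliTiliil   [T → i T i]
liiliTiliil ⇒ liililTliliil   [T → l T l]
liililTliliil ⇒ liililiTililiil   [T → i T i]
liililiTililiil ⇒ liililiiTiililiil   [T → i T i]
liililiiTiililiil ⇒ liililiiiililiil   [T → ε]

T⇒lTl⇒liTil⇒liiTiil⇒liilTliil⇒liiliTiliil⇒liililTliliil⇒liililiTililiil⇒liililiiTiililiil⇒liililiiiililiil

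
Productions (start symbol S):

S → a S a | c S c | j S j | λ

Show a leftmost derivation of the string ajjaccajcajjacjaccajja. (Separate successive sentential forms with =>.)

S => aSa   [S → a S a]
aSa => ajSja   [S → j S j]
ajSja => ajjSjja   [S → j S j]
ajjSjja => ajjaSajja   [S → a S a]
ajjaSajja => ajjacScajja   [S → c S c]
ajjacScajja => ajjaccSccajja   [S → c S c]
ajjaccSccajja => ajjaccaSaccajja   [S → a S a]
ajjaccaSaccajja => ajjaccajSjaccajja   [S → j S j]
ajjaccajSjaccajja => ajjaccajcScjaccajja   [S → c S c]
ajjaccajcScjaccajja => ajjaccajcaSacjaccajja   [S → a S a]
ajjaccajcaSacjaccajja => ajjaccajcajSjacjaccajja   [S → j S j]
ajjaccajcajSjacjaccajja => ajjaccajcajjacjaccajja   [S → λ]

S => aSa => ajSja => ajjSjja => ajjaSajja => ajjacScajja => ajjaccSccajja => ajjaccaSaccajja => ajjaccajSjaccajja => ajjaccajcScjaccajja => ajjaccajcaSacjaccajja => ajjaccajcajSjacjaccajja => ajjaccajcajjacjaccajja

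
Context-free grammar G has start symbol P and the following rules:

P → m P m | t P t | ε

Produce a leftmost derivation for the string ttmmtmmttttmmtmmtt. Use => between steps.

P => tPt => ttPtt => ttmPmtt => ttmmPmmtt => ttmmtPtmmtt => ttmmtmPmtmmtt => ttmmtmmPmmtmmtt => ttmmtmmtPtmmtmmtt => ttmmtmmttPttmmtmmtt => ttmmtmmttttmmtmmtt

P => tPt   [P → t P t]
tPt => ttPtt   [P → t P t]
ttPtt => ttmPmtt   [P → m P m]
ttmPmtt => ttmmPmmtt   [P → m P m]
ttmmPmmtt => ttmmtPtmmtt   [P → t P t]
ttmmtPtmmtt => ttmmtmPmtmmtt   [P → m P m]
ttmmtmPmtmmtt => ttmmtmmPmmtmmtt   [P → m P m]
ttmmtmmPmmtmmtt => ttmmtmmtPtmmtmmtt   [P → t P t]
ttmmtmmtPtmmtmmtt => ttmmtmmttPttmmtmmtt   [P → t P t]
ttmmtmmttPttmmtmmtt => ttmmtmmttttmmtmmtt   [P → ε]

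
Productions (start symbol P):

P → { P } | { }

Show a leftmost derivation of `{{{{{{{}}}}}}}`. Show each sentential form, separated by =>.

P => {P}   [P → { P }]
{P} => {{P}}   [P → { P }]
{{P}} => {{{P}}}   [P → { P }]
{{{P}}} => {{{{P}}}}   [P → { P }]
{{{{P}}}} => {{{{{P}}}}}   [P → { P }]
{{{{{P}}}}} => {{{{{{P}}}}}}   [P → { P }]
{{{{{{P}}}}}} => {{{{{{{}}}}}}}   [P → { }]

P => {P} => {{P}} => {{{P}}} => {{{{P}}}} => {{{{{P}}}}} => {{{{{{P}}}}}} => {{{{{{{}}}}}}}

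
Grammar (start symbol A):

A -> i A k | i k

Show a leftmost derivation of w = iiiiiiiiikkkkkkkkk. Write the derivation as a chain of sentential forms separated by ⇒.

A ⇒ iAk   [A -> i A k]
iAk ⇒ iiAkk   [A -> i A k]
iiAkk ⇒ iiiAkkk   [A -> i A k]
iiiAkkk ⇒ iiiiAkkkk   [A -> i A k]
iiiiAkkkk ⇒ iiiiiAkkkkk   [A -> i A k]
iiiiiAkkkkk ⇒ iiiiiiAkkkkkk   [A -> i A k]
iiiiiiAkkkkkk ⇒ iiiiiiiAkkkkkkk   [A -> i A k]
iiiiiiiAkkkkkkk ⇒ iiiiiiiiAkkkkkkkk   [A -> i A k]
iiiiiiiiAkkkkkkkk ⇒ iiiiiiiiikkkkkkkkk   [A -> i k]

A ⇒ iAk ⇒ iiAkk ⇒ iiiAkkk ⇒ iiiiAkkkk ⇒ iiiiiAkkkkk ⇒ iiiiiiAkkkkkk ⇒ iiiiiiiAkkkkkkk ⇒ iiiiiiiiAkkkkkkkk ⇒ iiiiiiiiikkkkkkkkk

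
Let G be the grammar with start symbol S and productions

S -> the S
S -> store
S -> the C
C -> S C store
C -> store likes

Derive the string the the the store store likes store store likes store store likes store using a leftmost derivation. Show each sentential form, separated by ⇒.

S ⇒ the C   [S -> the C]
the C ⇒ the S C store   [C -> S C store]
the S C store ⇒ the the C C store   [S -> the C]
the the C C store ⇒ the the S C store C store   [C -> S C store]
the the S C store C store ⇒ the the the C C store C store   [S -> the C]
the the the C C store C store ⇒ the the the S C store C store C store   [C -> S C store]
the the the S C store C store C store ⇒ the the the store C store C store C store   [S -> store]
the the the store C store C store C store ⇒ the the the store store likes store C store C store   [C -> store likes]
the the the store store likes store C store C store ⇒ the the the store store likes store store likes store C store   [C -> store likes]
the the the store store likes store store likes store C store ⇒ the the the store store likes store store likes store store likes store   [C -> store likes]

S ⇒ the C ⇒ the S C store ⇒ the the C C store ⇒ the the S C store C store ⇒ the the the C C store C store ⇒ the the the S C store C store C store ⇒ the the the store C store C store C store ⇒ the the the store store likes store C store C store ⇒ the the the store store likes store store likes store C store ⇒ the the the store store likes store store likes store store likes store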